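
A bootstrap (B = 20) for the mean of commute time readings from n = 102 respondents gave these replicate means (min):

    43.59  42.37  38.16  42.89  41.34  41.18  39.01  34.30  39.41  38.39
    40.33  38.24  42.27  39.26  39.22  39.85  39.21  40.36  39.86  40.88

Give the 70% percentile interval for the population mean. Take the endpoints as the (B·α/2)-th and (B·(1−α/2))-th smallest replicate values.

(38.24, 42.27)

Sorted replicates: 34.30, 38.16, 38.24, 38.39, 39.01, 39.21, 39.22, 39.26, 39.41, 39.85, 39.86, 40.33, 40.36, 40.88, 41.18, 41.34, 42.27, 42.37, 42.89, 43.59
α = 0.30; lower rank = 20 × 0.150 = 3; upper rank = 20 × 0.850 = 17.
The 3rd smallest replicate is 38.24; the 17th is 42.27.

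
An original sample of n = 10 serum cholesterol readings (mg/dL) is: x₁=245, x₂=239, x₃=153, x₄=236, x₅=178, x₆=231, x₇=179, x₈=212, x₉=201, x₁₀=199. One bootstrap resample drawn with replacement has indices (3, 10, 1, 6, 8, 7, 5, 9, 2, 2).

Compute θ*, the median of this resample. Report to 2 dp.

θ* = 206.50

Resample values: 153, 199, 245, 231, 212, 179, 178, 201, 239, 239.
Sorted: 153, 178, 179, 199, 201, 212, 231, 239, 239, 245
Median = average of the two middle values = 206.50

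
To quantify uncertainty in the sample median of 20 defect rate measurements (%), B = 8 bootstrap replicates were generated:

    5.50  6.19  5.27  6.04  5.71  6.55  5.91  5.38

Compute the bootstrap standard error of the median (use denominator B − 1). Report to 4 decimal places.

Bootstrap SE is the standard deviation of the 8 replicate medians.
Mean of replicates: (5.50 + 6.19 + 5.27 + 6.04 + 5.71 + 6.55 + 5.91 + 5.38) / 8 = 46.55000 / 8 = 5.81875
Sum of squared deviations: (−0.31875)² + (+0.37125)² + (−0.54875)² + (+0.22125)² + (−0.10875)² + (+0.73125)² + (+0.09125)² + (−0.43875)² = 1.33689
Variance = 1.33689 / 7 = 0.19098
SE* = √0.19098

SE* = 0.4370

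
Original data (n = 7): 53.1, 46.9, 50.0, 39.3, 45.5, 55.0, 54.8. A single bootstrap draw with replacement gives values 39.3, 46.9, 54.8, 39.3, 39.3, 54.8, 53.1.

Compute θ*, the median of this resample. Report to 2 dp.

θ* = 46.90

Sorted: 39.3, 39.3, 39.3, 46.9, 53.1, 54.8, 54.8
Median = middle value = 46.90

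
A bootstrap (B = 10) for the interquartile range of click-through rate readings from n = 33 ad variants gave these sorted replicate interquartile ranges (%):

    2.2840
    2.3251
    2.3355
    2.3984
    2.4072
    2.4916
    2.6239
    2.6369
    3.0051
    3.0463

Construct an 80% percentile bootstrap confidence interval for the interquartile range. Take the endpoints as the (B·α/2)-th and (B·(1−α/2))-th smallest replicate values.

α = 0.20; lower rank = 10 × 0.100 = 1; upper rank = 10 × 0.900 = 9.
The 1st smallest replicate is 2.2840; the 9th is 3.0051.

(2.2840, 3.0051)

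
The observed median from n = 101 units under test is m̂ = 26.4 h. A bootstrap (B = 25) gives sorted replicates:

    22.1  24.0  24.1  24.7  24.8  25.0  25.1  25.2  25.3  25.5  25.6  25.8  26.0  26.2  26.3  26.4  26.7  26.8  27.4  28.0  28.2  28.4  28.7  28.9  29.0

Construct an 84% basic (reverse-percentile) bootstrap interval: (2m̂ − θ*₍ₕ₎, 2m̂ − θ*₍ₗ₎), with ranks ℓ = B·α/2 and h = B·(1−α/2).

Percentile endpoints at ranks 2 and 23: θ*₍2₎ = 24.0, θ*₍23₎ = 28.7.
Basic interval reflects these around m̂:
  lower = 2 × 26.4 − 28.7 = 24.1
  upper = 2 × 26.4 − 24.0 = 28.8

(24.1, 28.8)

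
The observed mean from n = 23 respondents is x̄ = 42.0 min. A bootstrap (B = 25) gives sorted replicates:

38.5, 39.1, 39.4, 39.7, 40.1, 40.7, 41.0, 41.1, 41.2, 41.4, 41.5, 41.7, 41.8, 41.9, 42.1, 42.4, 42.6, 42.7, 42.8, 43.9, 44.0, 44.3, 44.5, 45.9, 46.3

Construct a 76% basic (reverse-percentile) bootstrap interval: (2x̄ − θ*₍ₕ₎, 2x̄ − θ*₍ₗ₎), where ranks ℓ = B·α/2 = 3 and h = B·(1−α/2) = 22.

Percentile endpoints at ranks 3 and 22: θ*₍3₎ = 39.4, θ*₍22₎ = 44.3.
Basic interval reflects these around x̄:
  lower = 2 × 42.0 − 44.3 = 39.7
  upper = 2 × 42.0 − 39.4 = 44.6

(39.7, 44.6)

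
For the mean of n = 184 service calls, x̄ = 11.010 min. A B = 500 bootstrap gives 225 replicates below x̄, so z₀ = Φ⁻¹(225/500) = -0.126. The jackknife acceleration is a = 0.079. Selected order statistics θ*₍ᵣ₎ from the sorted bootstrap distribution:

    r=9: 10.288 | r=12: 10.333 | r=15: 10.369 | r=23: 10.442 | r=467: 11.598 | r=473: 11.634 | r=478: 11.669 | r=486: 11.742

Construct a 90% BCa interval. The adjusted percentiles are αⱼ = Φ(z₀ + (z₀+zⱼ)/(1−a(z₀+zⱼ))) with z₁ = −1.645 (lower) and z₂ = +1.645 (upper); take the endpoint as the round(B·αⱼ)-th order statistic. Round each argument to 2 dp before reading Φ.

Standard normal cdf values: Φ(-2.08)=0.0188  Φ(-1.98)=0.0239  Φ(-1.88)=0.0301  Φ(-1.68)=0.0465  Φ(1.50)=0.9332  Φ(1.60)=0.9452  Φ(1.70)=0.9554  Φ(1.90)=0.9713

Lower: z₀ + z₁ = -0.126 + (-1.645) = -1.771; 1 − a(z₀+z₁) = 1 − (0.079)(-1.771) = 1.1399; argument = -0.126 + (-1.771)/1.1399 = -1.6796 → -1.68.
α₁ = Φ(-1.68) = 0.0465; rank = round(500 × 0.0465) = 23; θ*₍23₎ = 10.442.
Upper: z₀ + z₂ = 1.519; 1 − a(z₀+z₂) = 0.8800; argument = 1.6001 → 1.60; α₂ = 0.9452; rank = 473; θ*₍473₎ = 11.634.

(10.442, 11.634)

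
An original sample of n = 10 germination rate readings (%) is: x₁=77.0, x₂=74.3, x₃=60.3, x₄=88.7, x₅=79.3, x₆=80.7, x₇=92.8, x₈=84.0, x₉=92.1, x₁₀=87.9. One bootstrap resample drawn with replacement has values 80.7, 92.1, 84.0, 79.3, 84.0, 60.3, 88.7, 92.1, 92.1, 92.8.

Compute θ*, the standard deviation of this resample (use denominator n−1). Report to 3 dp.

Mean = 84.6100; sum of squared deviations = 887.3090
s² = 887.3090 / 9 = 98.5899
s = √98.5899 = 9.929

θ* = 9.929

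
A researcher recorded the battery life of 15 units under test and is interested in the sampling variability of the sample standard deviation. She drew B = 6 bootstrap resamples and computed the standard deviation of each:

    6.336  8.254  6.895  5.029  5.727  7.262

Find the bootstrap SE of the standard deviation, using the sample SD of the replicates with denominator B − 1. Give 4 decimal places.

Bootstrap SE is the standard deviation of the 6 replicate standard deviations.
Mean of replicates: (6.336 + 8.254 + 6.895 + 5.029 + 5.727 + 7.262) / 6 = 39.50300 / 6 = 6.58383
Sum of squared deviations: (−0.24783)² + (+1.67017)² + (+0.31117)² + (−1.55483)² + (−0.85683)² + (+0.67817)² = 6.55928
Variance = 6.55928 / 5 = 1.31186
SE* = √1.31186

SE* = 1.1454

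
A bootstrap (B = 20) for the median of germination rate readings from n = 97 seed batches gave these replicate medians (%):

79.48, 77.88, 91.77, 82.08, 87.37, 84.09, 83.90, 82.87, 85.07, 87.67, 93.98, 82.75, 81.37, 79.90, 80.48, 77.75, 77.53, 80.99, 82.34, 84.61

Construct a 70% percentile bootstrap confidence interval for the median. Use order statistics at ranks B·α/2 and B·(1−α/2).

Sorted replicates: 77.53, 77.75, 77.88, 79.48, 79.90, 80.48, 80.99, 81.37, 82.08, 82.34, 82.75, 82.87, 83.90, 84.09, 84.61, 85.07, 87.37, 87.67, 91.77, 93.98
α = 0.30; lower rank = 20 × 0.150 = 3; upper rank = 20 × 0.850 = 17.
The 3rd smallest replicate is 77.88; the 17th is 87.37.

(77.88, 87.37)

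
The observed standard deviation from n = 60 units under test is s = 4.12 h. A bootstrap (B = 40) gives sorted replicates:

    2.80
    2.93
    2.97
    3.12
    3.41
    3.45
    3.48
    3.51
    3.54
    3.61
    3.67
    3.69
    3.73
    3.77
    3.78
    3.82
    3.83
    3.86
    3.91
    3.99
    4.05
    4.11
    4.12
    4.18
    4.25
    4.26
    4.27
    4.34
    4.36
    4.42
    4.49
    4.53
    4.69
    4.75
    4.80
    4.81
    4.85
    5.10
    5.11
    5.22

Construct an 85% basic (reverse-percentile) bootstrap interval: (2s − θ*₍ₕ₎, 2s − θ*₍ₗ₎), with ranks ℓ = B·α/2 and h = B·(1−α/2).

Percentile endpoints at ranks 3 and 37: θ*₍3₎ = 2.97, θ*₍37₎ = 4.85.
Basic interval reflects these around s:
  lower = 2 × 4.12 − 4.85 = 3.39
  upper = 2 × 4.12 − 2.97 = 5.27

(3.39, 5.27)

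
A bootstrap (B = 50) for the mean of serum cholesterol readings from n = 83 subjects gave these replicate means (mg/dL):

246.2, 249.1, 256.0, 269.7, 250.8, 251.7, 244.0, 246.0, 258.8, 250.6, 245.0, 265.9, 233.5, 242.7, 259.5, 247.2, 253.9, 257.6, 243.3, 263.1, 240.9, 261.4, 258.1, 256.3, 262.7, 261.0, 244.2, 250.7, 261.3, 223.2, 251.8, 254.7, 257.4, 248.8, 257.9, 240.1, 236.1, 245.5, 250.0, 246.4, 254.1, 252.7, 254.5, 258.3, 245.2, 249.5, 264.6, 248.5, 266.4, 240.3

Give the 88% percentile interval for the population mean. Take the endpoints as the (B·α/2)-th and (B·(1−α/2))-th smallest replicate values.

Sorted replicates: 223.2, 233.5, 236.1, 240.1, 240.3, 240.9, 242.7, 243.3, 244.0, 244.2, 245.0, 245.2, 245.5, 246.0, 246.2, 246.4, 247.2, 248.5, 248.8, 249.1, 249.5, 250.0, 250.6, 250.7, 250.8, 251.7, 251.8, 252.7, 253.9, 254.1, 254.5, 254.7, 256.0, 256.3, 257.4, 257.6, 257.9, 258.1, 258.3, 258.8, 259.5, 261.0, 261.3, 261.4, 262.7, 263.1, 264.6, 265.9, 266.4, 269.7
α = 0.12; lower rank = 50 × 0.060 = 3; upper rank = 50 × 0.940 = 47.
The 3rd smallest replicate is 236.1; the 47th is 264.6.

(236.1, 264.6)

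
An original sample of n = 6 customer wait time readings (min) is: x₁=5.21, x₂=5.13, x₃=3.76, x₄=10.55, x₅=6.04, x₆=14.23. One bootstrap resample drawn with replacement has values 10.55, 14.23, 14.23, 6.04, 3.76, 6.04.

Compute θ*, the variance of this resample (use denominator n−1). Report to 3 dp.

θ* = 20.394

Mean = 9.1417; sum of squared deviations = 101.9687
s² = 101.9687 / 5 = 20.3937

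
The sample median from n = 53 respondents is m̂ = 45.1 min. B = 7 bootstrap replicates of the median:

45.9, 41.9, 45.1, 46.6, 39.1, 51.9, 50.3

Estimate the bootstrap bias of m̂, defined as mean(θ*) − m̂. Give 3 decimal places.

mean(θ*) = (45.9 + 41.9 + 45.1 + 46.6 + 39.1 + 51.9 + 50.3) / 7 = 45.8286
bias = 45.8286 − 45.1

bias = +0.729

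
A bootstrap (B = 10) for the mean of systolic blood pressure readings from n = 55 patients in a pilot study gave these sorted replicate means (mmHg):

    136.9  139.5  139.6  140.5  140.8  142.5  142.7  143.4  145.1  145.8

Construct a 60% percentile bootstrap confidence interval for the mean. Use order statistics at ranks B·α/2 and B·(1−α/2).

(139.5, 143.4)

α = 0.40; lower rank = 10 × 0.200 = 2; upper rank = 10 × 0.800 = 8.
The 2nd smallest replicate is 139.5; the 8th is 143.4.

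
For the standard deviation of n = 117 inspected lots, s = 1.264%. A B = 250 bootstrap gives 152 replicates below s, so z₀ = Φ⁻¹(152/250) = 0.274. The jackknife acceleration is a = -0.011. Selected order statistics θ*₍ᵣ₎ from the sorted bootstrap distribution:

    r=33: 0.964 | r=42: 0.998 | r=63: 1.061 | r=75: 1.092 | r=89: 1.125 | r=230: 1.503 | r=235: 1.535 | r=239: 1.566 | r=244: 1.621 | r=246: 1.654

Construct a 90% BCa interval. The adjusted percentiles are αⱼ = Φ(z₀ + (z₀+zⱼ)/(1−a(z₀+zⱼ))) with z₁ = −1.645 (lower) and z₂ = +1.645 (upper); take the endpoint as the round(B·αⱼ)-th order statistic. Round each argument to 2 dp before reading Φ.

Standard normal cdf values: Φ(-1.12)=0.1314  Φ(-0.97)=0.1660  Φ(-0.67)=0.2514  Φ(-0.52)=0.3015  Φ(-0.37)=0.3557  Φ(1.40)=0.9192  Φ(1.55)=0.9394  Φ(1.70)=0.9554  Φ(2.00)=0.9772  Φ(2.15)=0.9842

Lower: z₀ + z₁ = 0.274 + (-1.645) = -1.371; 1 − a(z₀+z₁) = 1 − (-0.011)(-1.371) = 0.9849; argument = 0.274 + (-1.371)/0.9849 = -1.1180 → -1.12.
α₁ = Φ(-1.12) = 0.1314; rank = round(250 × 0.1314) = 33; θ*₍33₎ = 0.964.
Upper: z₀ + z₂ = 1.919; 1 − a(z₀+z₂) = 1.0211; argument = 2.1533 → 2.15; α₂ = 0.9842; rank = 246; θ*₍246₎ = 1.654.

(0.964, 1.654)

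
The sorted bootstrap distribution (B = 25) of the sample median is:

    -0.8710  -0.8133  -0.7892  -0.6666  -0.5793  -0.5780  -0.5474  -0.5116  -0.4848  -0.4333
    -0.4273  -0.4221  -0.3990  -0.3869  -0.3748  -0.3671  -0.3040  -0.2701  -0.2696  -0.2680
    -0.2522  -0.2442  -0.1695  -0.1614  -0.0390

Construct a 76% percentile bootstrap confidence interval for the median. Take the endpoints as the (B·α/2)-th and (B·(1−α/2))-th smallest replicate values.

(-0.7892, -0.2442)

α = 0.24; lower rank = 25 × 0.120 = 3; upper rank = 25 × 0.880 = 22.
The 3rd smallest replicate is -0.7892; the 22nd is -0.2442.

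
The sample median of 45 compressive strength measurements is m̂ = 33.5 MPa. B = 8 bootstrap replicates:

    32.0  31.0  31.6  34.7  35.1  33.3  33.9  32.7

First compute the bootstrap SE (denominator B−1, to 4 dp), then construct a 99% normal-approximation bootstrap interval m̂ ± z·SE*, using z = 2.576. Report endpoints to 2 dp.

(29.70, 37.30)

Mean of replicates = 33.0375; sum of squared deviations = 15.2388; SE* = √(15.2388/7) = 1.4755
Margin = 2.576 × 1.4755 = 3.801
Interval: 33.5 ± 3.801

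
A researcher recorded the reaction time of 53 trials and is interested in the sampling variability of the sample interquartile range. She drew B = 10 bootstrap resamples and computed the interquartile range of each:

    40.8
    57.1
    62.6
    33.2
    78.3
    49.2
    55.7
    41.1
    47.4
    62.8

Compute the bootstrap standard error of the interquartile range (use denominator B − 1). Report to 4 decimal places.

SE* = 13.2512

Bootstrap SE is the standard deviation of the 10 replicate interquartile ranges.
Mean of replicates: (40.8 + 57.1 + 62.6 + 33.2 + 78.3 + 49.2 + 55.7 + 41.1 + 47.4 + 62.8) / 10 = 528.20000 / 10 = 52.82000
Sum of squared deviations: (−12.02000)² + (+4.28000)² + (+9.78000)² + (−19.62000)² + (+25.48000)² + (−3.62000)² + (+2.88000)² + (−11.72000)² + (−5.42000)² + (+9.98000)² = 1580.35600
Variance = 1580.35600 / 9 = 175.59511
SE* = √175.59511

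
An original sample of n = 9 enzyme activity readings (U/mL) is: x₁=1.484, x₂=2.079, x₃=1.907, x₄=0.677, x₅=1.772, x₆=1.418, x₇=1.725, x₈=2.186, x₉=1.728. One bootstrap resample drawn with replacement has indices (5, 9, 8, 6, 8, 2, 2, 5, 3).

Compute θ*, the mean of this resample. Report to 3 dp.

θ* = 1.903

Resample values: 1.772, 1.728, 2.186, 1.418, 2.186, 2.079, 2.079, 1.772, 1.907.
Mean = (1.772 + 1.728 + 2.186 + 1.418 + 2.186 + 2.079 + 2.079 + 1.772 + 1.907) / 9 = 17.1270 / 9 = 1.903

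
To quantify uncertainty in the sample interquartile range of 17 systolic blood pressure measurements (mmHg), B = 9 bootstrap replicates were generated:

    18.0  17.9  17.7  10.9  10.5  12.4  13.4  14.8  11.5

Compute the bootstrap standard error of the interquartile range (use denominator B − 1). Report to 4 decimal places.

SE* = 3.0910

Bootstrap SE is the standard deviation of the 9 replicate interquartile ranges.
Mean of replicates: (18.0 + 17.9 + 17.7 + 10.9 + 10.5 + 12.4 + 13.4 + 14.8 + 11.5) / 9 = 127.10000 / 9 = 14.12222
Sum of squared deviations: (+3.87778)² + (+3.77778)² + (+3.57778)² + (−3.22222)² + (−3.62222)² + (−1.72222)² + (−0.72222)² + (+0.67778)² + (−2.62222)² = 76.43556
Variance = 76.43556 / 8 = 9.55444
SE* = √9.55444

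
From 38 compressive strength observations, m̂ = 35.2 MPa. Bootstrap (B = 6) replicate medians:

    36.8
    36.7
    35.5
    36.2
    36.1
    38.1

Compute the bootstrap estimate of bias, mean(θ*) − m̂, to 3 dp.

bias = +1.367

mean(θ*) = (36.8 + 36.7 + 35.5 + 36.2 + 36.1 + 38.1) / 6 = 36.5667
bias = 36.5667 − 35.2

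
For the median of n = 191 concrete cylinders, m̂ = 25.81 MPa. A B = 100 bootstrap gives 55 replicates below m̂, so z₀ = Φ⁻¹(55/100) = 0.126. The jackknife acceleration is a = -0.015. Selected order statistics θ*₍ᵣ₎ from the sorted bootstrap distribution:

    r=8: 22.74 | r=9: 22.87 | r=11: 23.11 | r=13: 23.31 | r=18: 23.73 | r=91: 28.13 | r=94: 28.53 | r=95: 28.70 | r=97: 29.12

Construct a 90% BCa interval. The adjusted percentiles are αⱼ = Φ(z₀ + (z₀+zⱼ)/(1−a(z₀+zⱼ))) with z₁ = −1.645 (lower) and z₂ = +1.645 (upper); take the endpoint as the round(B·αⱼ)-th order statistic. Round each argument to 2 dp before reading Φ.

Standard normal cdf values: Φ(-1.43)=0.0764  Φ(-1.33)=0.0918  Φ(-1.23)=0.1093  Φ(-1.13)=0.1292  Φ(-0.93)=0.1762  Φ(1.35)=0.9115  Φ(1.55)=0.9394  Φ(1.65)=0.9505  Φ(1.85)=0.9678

(22.74, 29.12)

Lower: z₀ + z₁ = 0.126 + (-1.645) = -1.519; 1 − a(z₀+z₁) = 1 − (-0.015)(-1.519) = 0.9772; argument = 0.126 + (-1.519)/0.9772 = -1.4284 → -1.43.
α₁ = Φ(-1.43) = 0.0764; rank = round(100 × 0.0764) = 8; θ*₍8₎ = 22.74.
Upper: z₀ + z₂ = 1.771; 1 − a(z₀+z₂) = 1.0266; argument = 1.8512 → 1.85; α₂ = 0.9678; rank = 97; θ*₍97₎ = 29.12.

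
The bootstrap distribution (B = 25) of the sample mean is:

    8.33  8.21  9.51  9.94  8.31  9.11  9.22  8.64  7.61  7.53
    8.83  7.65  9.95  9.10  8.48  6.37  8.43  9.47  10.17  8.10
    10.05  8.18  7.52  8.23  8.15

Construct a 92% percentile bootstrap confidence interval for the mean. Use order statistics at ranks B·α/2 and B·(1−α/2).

Sorted replicates: 6.37, 7.52, 7.53, 7.61, 7.65, 8.10, 8.15, 8.18, 8.21, 8.23, 8.31, 8.33, 8.43, 8.48, 8.64, 8.83, 9.10, 9.11, 9.22, 9.47, 9.51, 9.94, 9.95, 10.05, 10.17
α = 0.08; lower rank = 25 × 0.040 = 1; upper rank = 25 × 0.960 = 24.
The 1st smallest replicate is 6.37; the 24th is 10.05.

(6.37, 10.05)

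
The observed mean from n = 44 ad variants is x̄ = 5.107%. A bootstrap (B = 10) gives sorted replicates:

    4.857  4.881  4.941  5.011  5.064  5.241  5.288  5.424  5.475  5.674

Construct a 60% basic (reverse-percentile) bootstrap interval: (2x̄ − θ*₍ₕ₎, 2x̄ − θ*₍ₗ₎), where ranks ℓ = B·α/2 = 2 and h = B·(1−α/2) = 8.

(4.790, 5.333)

Percentile endpoints at ranks 2 and 8: θ*₍2₎ = 4.881, θ*₍8₎ = 5.424.
Basic interval reflects these around x̄:
  lower = 2 × 5.107 − 5.424 = 4.790
  upper = 2 × 5.107 − 4.881 = 5.333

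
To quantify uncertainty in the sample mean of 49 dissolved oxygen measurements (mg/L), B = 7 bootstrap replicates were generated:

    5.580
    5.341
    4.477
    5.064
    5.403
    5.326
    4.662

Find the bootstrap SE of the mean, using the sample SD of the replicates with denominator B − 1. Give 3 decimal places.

SE* = 0.410

Bootstrap SE is the standard deviation of the 7 replicate means.
Mean of replicates: (5.580 + 5.341 + 4.477 + 5.064 + 5.403 + 5.326 + 4.662) / 7 = 35.8530 / 7 = 5.1219
Sum of squared deviations: (+0.4581)² + (+0.2191)² + (−0.6449)² + (−0.0579)² + (+0.2811)² + (+0.2041)² + (−0.4599)² = 1.0093
Variance = 1.0093 / 6 = 0.1682
SE* = √0.1682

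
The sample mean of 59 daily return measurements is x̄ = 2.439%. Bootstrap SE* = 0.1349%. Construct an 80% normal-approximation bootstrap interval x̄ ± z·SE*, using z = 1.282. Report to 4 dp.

Margin = 1.282 × 0.1349 = 0.17294
Interval: 2.439 ± 0.17294

(2.2661, 2.6119)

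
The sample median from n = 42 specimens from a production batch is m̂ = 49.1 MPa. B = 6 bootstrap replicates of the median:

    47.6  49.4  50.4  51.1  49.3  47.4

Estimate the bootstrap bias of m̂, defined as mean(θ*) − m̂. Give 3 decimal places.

mean(θ*) = (47.6 + 49.4 + 50.4 + 51.1 + 49.3 + 47.4) / 6 = 49.2000
bias = 49.2000 − 49.1

bias = +0.100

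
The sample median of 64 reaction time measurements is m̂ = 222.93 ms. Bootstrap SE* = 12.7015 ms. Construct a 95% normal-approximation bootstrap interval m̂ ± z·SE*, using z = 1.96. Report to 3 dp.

Margin = 1.96 × 12.7015 = 24.8949
Interval: 222.93 ± 24.8949

(198.035, 247.825)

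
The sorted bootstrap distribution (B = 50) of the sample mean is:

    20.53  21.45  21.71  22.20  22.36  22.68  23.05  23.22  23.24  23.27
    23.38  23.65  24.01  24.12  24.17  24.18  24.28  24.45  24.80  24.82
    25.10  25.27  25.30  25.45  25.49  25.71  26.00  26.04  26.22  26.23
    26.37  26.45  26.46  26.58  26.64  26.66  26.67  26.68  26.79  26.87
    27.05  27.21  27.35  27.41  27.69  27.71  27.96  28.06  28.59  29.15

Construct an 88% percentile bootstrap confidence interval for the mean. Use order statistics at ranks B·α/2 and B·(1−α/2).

α = 0.12; lower rank = 50 × 0.060 = 3; upper rank = 50 × 0.940 = 47.
The 3rd smallest replicate is 21.71; the 47th is 27.96.

(21.71, 27.96)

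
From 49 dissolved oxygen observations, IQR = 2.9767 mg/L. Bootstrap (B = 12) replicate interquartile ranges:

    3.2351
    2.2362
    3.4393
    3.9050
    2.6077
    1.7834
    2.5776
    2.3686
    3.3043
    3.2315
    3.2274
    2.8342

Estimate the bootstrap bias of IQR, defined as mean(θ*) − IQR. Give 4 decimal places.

bias = −0.0808

mean(θ*) = (3.2351 + 2.2362 + 3.4393 + 3.9050 + 2.6077 + 1.7834 + 2.5776 + 2.3686 + 3.3043 + 3.2315 + 3.2274 + 2.8342) / 12 = 2.89586
bias = 2.89586 − 2.9767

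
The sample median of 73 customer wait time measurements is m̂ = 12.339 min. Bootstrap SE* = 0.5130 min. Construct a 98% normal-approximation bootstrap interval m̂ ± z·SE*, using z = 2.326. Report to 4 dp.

Margin = 2.326 × 0.5130 = 1.19324
Interval: 12.339 ± 1.19324

(11.1458, 13.5322)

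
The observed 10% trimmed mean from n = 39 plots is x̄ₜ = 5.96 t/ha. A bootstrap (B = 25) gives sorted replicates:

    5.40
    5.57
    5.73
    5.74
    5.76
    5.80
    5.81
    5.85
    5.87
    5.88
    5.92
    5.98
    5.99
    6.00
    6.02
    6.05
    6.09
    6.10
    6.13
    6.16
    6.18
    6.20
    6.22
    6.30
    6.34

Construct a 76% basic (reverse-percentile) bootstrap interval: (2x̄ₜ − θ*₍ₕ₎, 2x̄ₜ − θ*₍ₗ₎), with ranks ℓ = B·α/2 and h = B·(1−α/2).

(5.72, 6.19)

Percentile endpoints at ranks 3 and 22: θ*₍3₎ = 5.73, θ*₍22₎ = 6.20.
Basic interval reflects these around x̄ₜ:
  lower = 2 × 5.96 − 6.20 = 5.72
  upper = 2 × 5.96 − 5.73 = 6.19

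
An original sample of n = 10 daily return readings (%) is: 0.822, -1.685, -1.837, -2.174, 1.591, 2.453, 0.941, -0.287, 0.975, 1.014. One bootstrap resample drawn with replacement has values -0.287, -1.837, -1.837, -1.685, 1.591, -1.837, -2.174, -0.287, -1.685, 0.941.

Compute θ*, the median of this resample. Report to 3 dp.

θ* = -1.685

Sorted: -2.174, -1.837, -1.837, -1.837, -1.685, -1.685, -0.287, -0.287, 0.941, 1.591
Median = average of the two middle values = -1.685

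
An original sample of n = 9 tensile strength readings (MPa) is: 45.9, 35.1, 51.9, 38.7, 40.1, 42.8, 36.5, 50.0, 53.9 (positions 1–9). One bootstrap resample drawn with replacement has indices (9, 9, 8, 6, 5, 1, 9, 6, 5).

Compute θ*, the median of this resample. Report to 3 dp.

θ* = 45.900

Resample values: 53.9, 53.9, 50.0, 42.8, 40.1, 45.9, 53.9, 42.8, 40.1.
Sorted: 40.1, 40.1, 42.8, 42.8, 45.9, 50.0, 53.9, 53.9, 53.9
Median = middle value = 45.900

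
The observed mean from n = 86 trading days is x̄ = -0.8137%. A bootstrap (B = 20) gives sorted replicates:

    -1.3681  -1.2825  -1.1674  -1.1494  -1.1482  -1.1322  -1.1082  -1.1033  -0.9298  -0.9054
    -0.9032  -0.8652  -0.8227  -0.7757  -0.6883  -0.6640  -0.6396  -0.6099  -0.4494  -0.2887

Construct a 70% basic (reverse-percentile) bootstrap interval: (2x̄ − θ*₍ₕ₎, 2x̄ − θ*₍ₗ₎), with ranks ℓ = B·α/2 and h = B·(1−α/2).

Percentile endpoints at ranks 3 and 17: θ*₍3₎ = -1.1674, θ*₍17₎ = -0.6396.
Basic interval reflects these around x̄:
  lower = 2 × -0.8137 − -0.6396 = -0.9878
  upper = 2 × -0.8137 − -1.1674 = -0.4600

(-0.9878, -0.4600)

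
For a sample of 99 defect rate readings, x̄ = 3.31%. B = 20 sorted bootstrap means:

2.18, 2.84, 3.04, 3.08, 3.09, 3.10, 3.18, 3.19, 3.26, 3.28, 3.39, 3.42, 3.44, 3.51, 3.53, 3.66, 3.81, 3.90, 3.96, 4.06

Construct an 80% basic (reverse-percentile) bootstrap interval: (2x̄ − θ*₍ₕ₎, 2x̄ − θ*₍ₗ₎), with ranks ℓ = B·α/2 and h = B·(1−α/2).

(2.72, 3.78)

Percentile endpoints at ranks 2 and 18: θ*₍2₎ = 2.84, θ*₍18₎ = 3.90.
Basic interval reflects these around x̄:
  lower = 2 × 3.31 − 3.90 = 2.72
  upper = 2 × 3.31 − 2.84 = 3.78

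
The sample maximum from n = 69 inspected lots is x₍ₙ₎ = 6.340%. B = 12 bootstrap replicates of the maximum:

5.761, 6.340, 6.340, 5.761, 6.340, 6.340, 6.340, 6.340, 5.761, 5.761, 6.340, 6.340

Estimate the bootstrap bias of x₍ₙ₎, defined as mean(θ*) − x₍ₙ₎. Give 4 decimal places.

bias = −0.1930

mean(θ*) = (5.761 + 6.340 + 6.340 + 5.761 + 6.340 + 6.340 + 6.340 + 6.340 + 5.761 + 5.761 + 6.340 + 6.340) / 12 = 6.14700
bias = 6.14700 − 6.340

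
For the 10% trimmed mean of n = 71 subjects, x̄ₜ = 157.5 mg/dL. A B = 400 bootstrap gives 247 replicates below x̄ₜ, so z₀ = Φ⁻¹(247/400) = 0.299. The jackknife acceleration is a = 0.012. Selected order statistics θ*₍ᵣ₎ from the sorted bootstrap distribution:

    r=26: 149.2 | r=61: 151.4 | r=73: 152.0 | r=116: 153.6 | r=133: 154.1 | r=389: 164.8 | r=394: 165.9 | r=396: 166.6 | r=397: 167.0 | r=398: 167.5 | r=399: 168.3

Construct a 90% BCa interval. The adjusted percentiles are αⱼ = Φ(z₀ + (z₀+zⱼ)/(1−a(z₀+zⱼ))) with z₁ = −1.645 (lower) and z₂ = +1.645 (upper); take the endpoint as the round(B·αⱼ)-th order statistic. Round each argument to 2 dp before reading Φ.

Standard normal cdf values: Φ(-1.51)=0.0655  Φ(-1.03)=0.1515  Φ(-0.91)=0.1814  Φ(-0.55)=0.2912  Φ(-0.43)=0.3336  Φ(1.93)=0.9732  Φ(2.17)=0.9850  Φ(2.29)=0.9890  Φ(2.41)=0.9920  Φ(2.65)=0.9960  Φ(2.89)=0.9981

(151.4, 166.6)

Lower: z₀ + z₁ = 0.299 + (-1.645) = -1.346; 1 − a(z₀+z₁) = 1 − (0.012)(-1.346) = 1.0162; argument = 0.299 + (-1.346)/1.0162 = -1.0256 → -1.03.
α₁ = Φ(-1.03) = 0.1515; rank = round(400 × 0.1515) = 61; θ*₍61₎ = 151.4.
Upper: z₀ + z₂ = 1.944; 1 − a(z₀+z₂) = 0.9767; argument = 2.2894 → 2.29; α₂ = 0.9890; rank = 396; θ*₍396₎ = 166.6.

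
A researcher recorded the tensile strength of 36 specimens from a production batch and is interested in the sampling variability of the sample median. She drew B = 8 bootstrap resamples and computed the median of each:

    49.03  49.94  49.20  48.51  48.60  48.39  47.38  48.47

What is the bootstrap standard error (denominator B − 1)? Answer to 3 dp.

Bootstrap SE is the standard deviation of the 8 replicate medians.
Mean of replicates: (49.03 + 49.94 + 49.20 + 48.51 + 48.60 + 48.39 + 47.38 + 48.47) / 8 = 389.5200 / 8 = 48.6900
Sum of squared deviations: (+0.3400)² + (+1.2500)² + (+0.5100)² + (−0.1800)² + (−0.0900)² + (−0.3000)² + (−1.3100)² + (−0.2200)² = 3.8332
Variance = 3.8332 / 7 = 0.5476
SE* = √0.5476

SE* = 0.740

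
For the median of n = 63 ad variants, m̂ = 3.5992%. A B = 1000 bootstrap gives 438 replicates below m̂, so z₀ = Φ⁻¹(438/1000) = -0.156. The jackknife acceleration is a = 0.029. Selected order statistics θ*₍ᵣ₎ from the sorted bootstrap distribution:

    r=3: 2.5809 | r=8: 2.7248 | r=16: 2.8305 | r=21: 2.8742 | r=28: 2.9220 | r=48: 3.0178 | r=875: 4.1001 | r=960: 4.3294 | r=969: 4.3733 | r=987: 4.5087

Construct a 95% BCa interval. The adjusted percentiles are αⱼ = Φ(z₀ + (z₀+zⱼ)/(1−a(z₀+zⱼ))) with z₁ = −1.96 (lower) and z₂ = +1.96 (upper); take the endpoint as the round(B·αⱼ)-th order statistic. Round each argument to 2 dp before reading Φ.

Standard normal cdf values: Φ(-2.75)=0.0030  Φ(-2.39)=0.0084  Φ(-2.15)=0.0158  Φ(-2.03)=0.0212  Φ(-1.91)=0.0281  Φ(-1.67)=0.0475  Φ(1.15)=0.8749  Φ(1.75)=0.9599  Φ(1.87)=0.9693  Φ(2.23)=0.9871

(2.8305, 4.3294)

Lower: z₀ + z₁ = -0.156 + (-1.960) = -2.116; 1 − a(z₀+z₁) = 1 − (0.029)(-2.116) = 1.0614; argument = -0.156 + (-2.116)/1.0614 = -2.1497 → -2.15.
α₁ = Φ(-2.15) = 0.0158; rank = round(1000 × 0.0158) = 16; θ*₍16₎ = 2.8305.
Upper: z₀ + z₂ = 1.804; 1 − a(z₀+z₂) = 0.9477; argument = 1.7476 → 1.75; α₂ = 0.9599; rank = 960; θ*₍960₎ = 4.3294.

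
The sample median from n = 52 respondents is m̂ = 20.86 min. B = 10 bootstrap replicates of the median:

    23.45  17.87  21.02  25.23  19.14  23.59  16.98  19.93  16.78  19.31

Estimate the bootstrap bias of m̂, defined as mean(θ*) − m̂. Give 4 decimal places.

bias = −0.5300

mean(θ*) = (23.45 + 17.87 + 21.02 + 25.23 + 19.14 + 23.59 + 16.98 + 19.93 + 16.78 + 19.31) / 10 = 20.33000
bias = 20.33000 − 20.86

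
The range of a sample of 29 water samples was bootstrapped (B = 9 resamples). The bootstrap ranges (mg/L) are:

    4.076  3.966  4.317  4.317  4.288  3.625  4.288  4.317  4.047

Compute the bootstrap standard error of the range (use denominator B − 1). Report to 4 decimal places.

Bootstrap SE is the standard deviation of the 9 replicate ranges.
Mean of replicates: (4.076 + 3.966 + 4.317 + 4.317 + 4.288 + 3.625 + 4.288 + 4.317 + 4.047) / 9 = 37.24100 / 9 = 4.13789
Sum of squared deviations: (−0.06189)² + (−0.17189)² + (+0.17911)² + (+0.17911)² + (+0.15011)² + (−0.51289)² + (+0.15011)² + (+0.17911)² + (−0.09089)² = 0.44600
Variance = 0.44600 / 8 = 0.05575
SE* = √0.05575

SE* = 0.2361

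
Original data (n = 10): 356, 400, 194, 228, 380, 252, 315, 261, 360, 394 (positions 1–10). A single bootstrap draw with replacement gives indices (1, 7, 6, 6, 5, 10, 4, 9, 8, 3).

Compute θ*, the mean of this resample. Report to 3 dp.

Resample values: 356, 315, 252, 252, 380, 394, 228, 360, 261, 194.
Mean = (356 + 315 + 252 + 252 + 380 + 394 + 228 + 360 + 261 + 194) / 10 = 2992.0 / 10 = 299.200

θ* = 299.200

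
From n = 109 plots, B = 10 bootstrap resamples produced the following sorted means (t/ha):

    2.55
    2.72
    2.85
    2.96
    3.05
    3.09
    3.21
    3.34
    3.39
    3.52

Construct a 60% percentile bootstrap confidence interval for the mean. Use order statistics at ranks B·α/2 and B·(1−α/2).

α = 0.40; lower rank = 10 × 0.200 = 2; upper rank = 10 × 0.800 = 8.
The 2nd smallest replicate is 2.72; the 8th is 3.34.

(2.72, 3.34)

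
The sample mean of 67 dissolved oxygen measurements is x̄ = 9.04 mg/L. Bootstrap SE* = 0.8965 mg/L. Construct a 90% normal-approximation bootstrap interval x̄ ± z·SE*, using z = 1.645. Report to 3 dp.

Margin = 1.645 × 0.8965 = 1.4747
Interval: 9.04 ± 1.4747

(7.565, 10.515)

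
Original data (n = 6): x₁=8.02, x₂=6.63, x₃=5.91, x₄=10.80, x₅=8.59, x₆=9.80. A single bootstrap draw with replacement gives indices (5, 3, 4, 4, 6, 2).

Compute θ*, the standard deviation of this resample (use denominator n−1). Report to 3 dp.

θ* = 2.102

Resample values: 8.59, 5.91, 10.80, 10.80, 9.80, 6.63.
Mean = 8.7550; sum of squared deviations = 22.0930
s² = 22.0930 / 5 = 4.4186
s = √4.4186 = 2.102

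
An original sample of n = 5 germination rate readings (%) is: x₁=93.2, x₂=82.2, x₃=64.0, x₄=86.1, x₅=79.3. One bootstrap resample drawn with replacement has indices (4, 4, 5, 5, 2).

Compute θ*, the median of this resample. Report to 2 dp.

Resample values: 86.1, 86.1, 79.3, 79.3, 82.2.
Sorted: 79.3, 79.3, 82.2, 86.1, 86.1
Median = middle value = 82.20

θ* = 82.20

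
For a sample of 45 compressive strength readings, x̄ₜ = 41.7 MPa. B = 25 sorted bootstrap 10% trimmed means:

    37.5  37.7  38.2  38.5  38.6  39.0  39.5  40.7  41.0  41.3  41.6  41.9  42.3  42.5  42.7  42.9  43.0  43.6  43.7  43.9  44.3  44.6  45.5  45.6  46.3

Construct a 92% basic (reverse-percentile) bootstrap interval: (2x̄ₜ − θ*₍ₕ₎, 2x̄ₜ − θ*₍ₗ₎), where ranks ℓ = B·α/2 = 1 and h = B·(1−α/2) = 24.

(37.8, 45.9)

Percentile endpoints at ranks 1 and 24: θ*₍1₎ = 37.5, θ*₍24₎ = 45.6.
Basic interval reflects these around x̄ₜ:
  lower = 2 × 41.7 − 45.6 = 37.8
  upper = 2 × 41.7 − 37.5 = 45.9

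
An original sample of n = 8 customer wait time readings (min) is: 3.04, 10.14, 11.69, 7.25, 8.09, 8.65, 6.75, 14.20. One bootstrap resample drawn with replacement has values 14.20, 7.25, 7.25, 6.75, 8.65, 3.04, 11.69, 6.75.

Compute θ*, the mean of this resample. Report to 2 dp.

Mean = (14.20 + 7.25 + 7.25 + 6.75 + 8.65 + 3.04 + 11.69 + 6.75) / 8 = 65.580 / 8 = 8.20

θ* = 8.20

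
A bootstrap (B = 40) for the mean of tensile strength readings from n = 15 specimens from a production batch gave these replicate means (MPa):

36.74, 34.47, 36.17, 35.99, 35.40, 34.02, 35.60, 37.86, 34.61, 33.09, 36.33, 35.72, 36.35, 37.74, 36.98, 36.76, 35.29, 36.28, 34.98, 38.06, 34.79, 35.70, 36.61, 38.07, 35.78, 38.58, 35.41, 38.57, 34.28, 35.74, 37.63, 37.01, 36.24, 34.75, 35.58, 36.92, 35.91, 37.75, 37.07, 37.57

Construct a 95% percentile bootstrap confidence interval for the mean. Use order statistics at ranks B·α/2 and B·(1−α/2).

Sorted replicates: 33.09, 34.02, 34.28, 34.47, 34.61, 34.75, 34.79, 34.98, 35.29, 35.40, 35.41, 35.58, 35.60, 35.70, 35.72, 35.74, 35.78, 35.91, 35.99, 36.17, 36.24, 36.28, 36.33, 36.35, 36.61, 36.74, 36.76, 36.92, 36.98, 37.01, 37.07, 37.57, 37.63, 37.74, 37.75, 37.86, 38.06, 38.07, 38.57, 38.58
α = 0.05; lower rank = 40 × 0.025 = 1; upper rank = 40 × 0.975 = 39.
The 1st smallest replicate is 33.09; the 39th is 38.57.

(33.09, 38.57)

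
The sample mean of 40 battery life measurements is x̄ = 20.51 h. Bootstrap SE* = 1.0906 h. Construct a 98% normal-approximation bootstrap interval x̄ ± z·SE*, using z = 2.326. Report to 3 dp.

(17.973, 23.047)

Margin = 2.326 × 1.0906 = 2.5367
Interval: 20.51 ± 2.5367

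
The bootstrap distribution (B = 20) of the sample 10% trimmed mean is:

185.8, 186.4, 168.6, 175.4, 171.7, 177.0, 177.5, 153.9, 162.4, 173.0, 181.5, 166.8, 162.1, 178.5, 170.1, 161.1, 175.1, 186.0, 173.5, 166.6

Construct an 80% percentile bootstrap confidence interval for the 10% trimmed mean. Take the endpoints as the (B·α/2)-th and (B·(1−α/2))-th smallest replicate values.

Sorted replicates: 153.9, 161.1, 162.1, 162.4, 166.6, 166.8, 168.6, 170.1, 171.7, 173.0, 173.5, 175.1, 175.4, 177.0, 177.5, 178.5, 181.5, 185.8, 186.0, 186.4
α = 0.20; lower rank = 20 × 0.100 = 2; upper rank = 20 × 0.900 = 18.
The 2nd smallest replicate is 161.1; the 18th is 185.8.

(161.1, 185.8)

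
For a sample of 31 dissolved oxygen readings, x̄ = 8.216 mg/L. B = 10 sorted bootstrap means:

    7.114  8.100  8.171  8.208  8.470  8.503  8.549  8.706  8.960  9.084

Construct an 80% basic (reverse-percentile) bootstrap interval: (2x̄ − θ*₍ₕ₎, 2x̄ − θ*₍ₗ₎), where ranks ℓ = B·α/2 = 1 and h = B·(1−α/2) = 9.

(7.472, 9.318)

Percentile endpoints at ranks 1 and 9: θ*₍1₎ = 7.114, θ*₍9₎ = 8.960.
Basic interval reflects these around x̄:
  lower = 2 × 8.216 − 8.960 = 7.472
  upper = 2 × 8.216 − 7.114 = 9.318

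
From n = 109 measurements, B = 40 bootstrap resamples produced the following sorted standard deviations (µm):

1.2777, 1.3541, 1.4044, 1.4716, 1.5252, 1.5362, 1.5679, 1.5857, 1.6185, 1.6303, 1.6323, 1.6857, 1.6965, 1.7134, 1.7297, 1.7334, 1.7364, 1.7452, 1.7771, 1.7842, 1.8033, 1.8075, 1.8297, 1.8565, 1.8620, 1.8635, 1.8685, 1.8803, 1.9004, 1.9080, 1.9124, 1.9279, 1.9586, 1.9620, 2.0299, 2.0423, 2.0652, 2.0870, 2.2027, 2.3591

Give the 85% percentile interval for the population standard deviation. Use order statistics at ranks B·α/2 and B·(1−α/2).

(1.4044, 2.0652)

α = 0.15; lower rank = 40 × 0.075 = 3; upper rank = 40 × 0.925 = 37.
The 3rd smallest replicate is 1.4044; the 37th is 2.0652.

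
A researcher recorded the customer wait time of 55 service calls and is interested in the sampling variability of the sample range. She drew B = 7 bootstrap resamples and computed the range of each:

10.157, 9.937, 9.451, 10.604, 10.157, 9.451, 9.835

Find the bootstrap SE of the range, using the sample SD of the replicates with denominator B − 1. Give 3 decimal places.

Bootstrap SE is the standard deviation of the 7 replicate ranges.
Mean of replicates: (10.157 + 9.937 + 9.451 + 10.604 + 10.157 + 9.451 + 9.835) / 7 = 69.5920 / 7 = 9.9417
Sum of squared deviations: (+0.2153)² + (−0.0047)² + (−0.4907)² + (+0.6623)² + (+0.2153)² + (−0.4907)² + (−0.1067)² = 1.0243
Variance = 1.0243 / 6 = 0.1707
SE* = √0.1707

SE* = 0.413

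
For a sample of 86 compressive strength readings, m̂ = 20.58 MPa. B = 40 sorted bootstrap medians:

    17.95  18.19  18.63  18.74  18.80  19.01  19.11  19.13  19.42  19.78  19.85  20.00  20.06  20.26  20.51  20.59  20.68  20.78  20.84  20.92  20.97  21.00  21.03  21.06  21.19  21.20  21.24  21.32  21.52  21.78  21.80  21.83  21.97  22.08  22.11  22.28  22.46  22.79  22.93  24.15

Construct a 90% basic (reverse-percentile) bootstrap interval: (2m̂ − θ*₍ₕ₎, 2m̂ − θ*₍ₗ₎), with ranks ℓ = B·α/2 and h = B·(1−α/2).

Percentile endpoints at ranks 2 and 38: θ*₍2₎ = 18.19, θ*₍38₎ = 22.79.
Basic interval reflects these around m̂:
  lower = 2 × 20.58 − 22.79 = 18.37
  upper = 2 × 20.58 − 18.19 = 22.97

(18.37, 22.97)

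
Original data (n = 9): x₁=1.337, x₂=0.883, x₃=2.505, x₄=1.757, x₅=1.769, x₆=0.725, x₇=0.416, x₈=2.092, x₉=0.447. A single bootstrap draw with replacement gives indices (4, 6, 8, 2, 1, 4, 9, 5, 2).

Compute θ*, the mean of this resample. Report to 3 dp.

Resample values: 1.757, 0.725, 2.092, 0.883, 1.337, 1.757, 0.447, 1.769, 0.883.
Mean = (1.757 + 0.725 + 2.092 + 0.883 + 1.337 + 1.757 + 0.447 + 1.769 + 0.883) / 9 = 11.6500 / 9 = 1.294

θ* = 1.294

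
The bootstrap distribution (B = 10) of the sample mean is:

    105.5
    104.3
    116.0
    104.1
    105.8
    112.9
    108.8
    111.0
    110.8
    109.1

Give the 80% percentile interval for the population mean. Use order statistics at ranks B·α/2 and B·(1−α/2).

(104.1, 112.9)

Sorted replicates: 104.1, 104.3, 105.5, 105.8, 108.8, 109.1, 110.8, 111.0, 112.9, 116.0
α = 0.20; lower rank = 10 × 0.100 = 1; upper rank = 10 × 0.900 = 9.
The 1st smallest replicate is 104.1; the 9th is 112.9.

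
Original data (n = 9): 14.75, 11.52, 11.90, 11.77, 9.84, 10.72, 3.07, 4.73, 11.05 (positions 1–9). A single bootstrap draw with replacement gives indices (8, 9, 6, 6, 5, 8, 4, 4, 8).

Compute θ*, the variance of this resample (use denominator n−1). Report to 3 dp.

Resample values: 4.73, 11.05, 10.72, 10.72, 9.84, 4.73, 11.77, 11.77, 4.73.
Mean = 8.8956; sum of squared deviations = 80.7712
s² = 80.7712 / 8 = 10.0964

θ* = 10.096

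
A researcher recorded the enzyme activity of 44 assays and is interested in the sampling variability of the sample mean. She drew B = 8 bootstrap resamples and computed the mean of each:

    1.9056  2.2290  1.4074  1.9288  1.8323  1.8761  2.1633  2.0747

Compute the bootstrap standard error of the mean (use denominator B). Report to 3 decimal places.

Bootstrap SE is the standard deviation of the 8 replicate means.
Mean of replicates: (1.9056 + 2.2290 + 1.4074 + 1.9288 + 1.8323 + 1.8761 + 2.1633 + 2.0747) / 8 = 15.41720 / 8 = 1.92715
Sum of squared deviations: (−0.02155)² + (+0.30185)² + (−0.51975)² + (+0.00165)² + (−0.09485)² + (−0.05105)² + (+0.23615)² + (+0.14755)² = 0.45086
Variance = 0.45086 / 8 = 0.05636
SE* = √0.05636

SE* = 0.237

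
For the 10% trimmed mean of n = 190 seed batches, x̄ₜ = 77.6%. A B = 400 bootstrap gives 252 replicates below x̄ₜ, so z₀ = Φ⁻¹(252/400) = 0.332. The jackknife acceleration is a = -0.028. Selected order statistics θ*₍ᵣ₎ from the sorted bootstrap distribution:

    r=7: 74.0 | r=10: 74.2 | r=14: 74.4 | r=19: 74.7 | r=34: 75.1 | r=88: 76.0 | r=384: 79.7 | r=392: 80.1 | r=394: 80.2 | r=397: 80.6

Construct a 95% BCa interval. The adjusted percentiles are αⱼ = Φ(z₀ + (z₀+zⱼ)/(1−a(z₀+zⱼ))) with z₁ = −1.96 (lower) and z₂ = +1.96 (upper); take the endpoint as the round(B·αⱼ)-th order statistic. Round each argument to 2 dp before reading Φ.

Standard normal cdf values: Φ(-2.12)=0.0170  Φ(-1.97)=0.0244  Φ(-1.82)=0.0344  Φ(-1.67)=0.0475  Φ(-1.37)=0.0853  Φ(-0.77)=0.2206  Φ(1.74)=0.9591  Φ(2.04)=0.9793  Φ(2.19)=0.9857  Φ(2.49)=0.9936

(75.1, 80.6)

Lower: z₀ + z₁ = 0.332 + (-1.960) = -1.628; 1 − a(z₀+z₁) = 1 − (-0.028)(-1.628) = 0.9544; argument = 0.332 + (-1.628)/0.9544 = -1.3738 → -1.37.
α₁ = Φ(-1.37) = 0.0853; rank = round(400 × 0.0853) = 34; θ*₍34₎ = 75.1.
Upper: z₀ + z₂ = 2.292; 1 − a(z₀+z₂) = 1.0642; argument = 2.4858 → 2.49; α₂ = 0.9936; rank = 397; θ*₍397₎ = 80.6.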